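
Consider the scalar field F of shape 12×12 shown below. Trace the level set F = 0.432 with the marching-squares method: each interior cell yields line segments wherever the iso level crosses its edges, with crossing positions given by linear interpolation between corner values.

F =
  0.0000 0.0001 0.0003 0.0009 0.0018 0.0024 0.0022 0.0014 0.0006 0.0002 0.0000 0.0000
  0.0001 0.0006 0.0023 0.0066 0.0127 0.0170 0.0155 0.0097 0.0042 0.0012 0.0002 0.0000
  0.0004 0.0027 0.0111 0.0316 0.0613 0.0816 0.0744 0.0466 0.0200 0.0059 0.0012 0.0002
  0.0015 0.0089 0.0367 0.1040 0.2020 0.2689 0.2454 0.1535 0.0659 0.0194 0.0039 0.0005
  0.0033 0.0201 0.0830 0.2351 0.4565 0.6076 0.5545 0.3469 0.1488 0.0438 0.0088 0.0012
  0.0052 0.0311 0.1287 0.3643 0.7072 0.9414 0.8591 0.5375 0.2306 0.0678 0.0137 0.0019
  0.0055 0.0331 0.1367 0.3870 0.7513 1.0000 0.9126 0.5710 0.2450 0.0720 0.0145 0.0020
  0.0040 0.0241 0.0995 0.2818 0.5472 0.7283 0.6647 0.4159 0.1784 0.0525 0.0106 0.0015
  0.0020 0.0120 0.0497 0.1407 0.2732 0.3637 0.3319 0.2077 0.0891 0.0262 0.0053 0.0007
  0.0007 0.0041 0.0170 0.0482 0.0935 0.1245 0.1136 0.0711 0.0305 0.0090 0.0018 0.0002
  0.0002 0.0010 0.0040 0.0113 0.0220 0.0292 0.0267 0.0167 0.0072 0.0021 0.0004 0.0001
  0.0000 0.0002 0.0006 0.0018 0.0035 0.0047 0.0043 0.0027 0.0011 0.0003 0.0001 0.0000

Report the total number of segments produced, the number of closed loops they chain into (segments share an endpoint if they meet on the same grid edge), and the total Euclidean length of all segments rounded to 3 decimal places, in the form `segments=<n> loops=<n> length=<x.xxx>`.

cell (3,3): code 0100 → (3.904,4.000)–(4.000,3.889)
cell (3,4): code 1100 → (3.482,5.000)–(3.904,4.000)
cell (3,5): code 1100 → (3.604,6.000)–(3.482,5.000)
cell (3,6): code 1000 → (4.000,6.590)–(3.604,6.000)
cell (4,3): code 0110 → (4.000,3.889)–(5.000,3.197)
cell (4,6): code 1101 → (4.446,7.000)–(4.000,6.590)
cell (4,7): code 1000 → (5.000,7.344)–(4.446,7.000)
cell (5,3): code 0110 → (5.000,3.197)–(6.000,3.124)
cell (5,7): code 1001 → (6.000,7.426)–(5.000,7.344)
cell (6,3): code 0110 → (6.000,3.124)–(7.000,3.566)
cell (6,6): code 1011 → (7.000,6.935)–(6.896,7.000)
cell (6,7): code 0001 → (6.896,7.000)–(6.000,7.426)
cell (7,3): code 0010 → (7.000,3.566)–(7.420,4.000)
cell (7,4): code 0011 → (7.420,4.000)–(7.813,5.000)
cell (7,5): code 0011 → (7.813,5.000)–(7.699,6.000)
cell (7,6): code 0001 → (7.699,6.000)–(7.000,6.935)
total: 16 segments, chained into 1 closed loop(s), length Σ = 13.491174

segments=16 loops=1 length=13.491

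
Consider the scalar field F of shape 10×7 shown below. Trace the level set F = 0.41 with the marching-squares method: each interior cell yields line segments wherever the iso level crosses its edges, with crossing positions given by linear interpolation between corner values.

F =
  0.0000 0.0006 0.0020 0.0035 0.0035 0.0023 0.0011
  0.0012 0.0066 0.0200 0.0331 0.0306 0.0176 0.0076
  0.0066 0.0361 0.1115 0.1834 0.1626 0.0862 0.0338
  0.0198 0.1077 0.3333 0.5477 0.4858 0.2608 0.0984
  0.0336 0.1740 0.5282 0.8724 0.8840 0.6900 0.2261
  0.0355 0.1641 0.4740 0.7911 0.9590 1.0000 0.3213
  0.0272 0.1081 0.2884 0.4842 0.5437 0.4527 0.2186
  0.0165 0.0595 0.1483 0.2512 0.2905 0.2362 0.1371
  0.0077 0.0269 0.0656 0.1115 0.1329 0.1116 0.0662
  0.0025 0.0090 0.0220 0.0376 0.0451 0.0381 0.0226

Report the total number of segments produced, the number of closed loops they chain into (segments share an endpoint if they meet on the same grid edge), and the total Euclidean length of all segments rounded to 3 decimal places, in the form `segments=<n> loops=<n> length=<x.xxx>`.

segments=16 loops=1 length=12.427

cell (2,2): code 0100 → (2.622,3.000)–(3.000,2.358)
cell (2,3): code 1100 → (2.765,4.000)–(2.622,3.000)
cell (2,4): code 1000 → (3.000,4.337)–(2.765,4.000)
cell (3,1): code 0100 → (3.394,2.000)–(4.000,1.666)
cell (3,2): code 1110 → (3.000,2.358)–(3.394,2.000)
cell (3,4): code 1101 → (3.348,5.000)–(3.000,4.337)
cell (3,5): code 1000 → (4.000,5.604)–(3.348,5.000)
cell (4,1): code 0110 → (4.000,1.666)–(5.000,1.793)
cell (4,5): code 1001 → (5.000,5.869)–(4.000,5.604)
cell (5,1): code 0010 → (5.000,1.793)–(5.345,2.000)
cell (5,2): code 0111 → (5.345,2.000)–(6.000,2.621)
cell (5,5): code 1001 → (6.000,5.182)–(5.000,5.869)
cell (6,2): code 0010 → (6.000,2.621)–(6.318,3.000)
cell (6,3): code 0011 → (6.318,3.000)–(6.528,4.000)
cell (6,4): code 0011 → (6.528,4.000)–(6.197,5.000)
cell (6,5): code 0001 → (6.197,5.000)–(6.000,5.182)
total: 16 segments, chained into 1 closed loop(s), length Σ = 12.426777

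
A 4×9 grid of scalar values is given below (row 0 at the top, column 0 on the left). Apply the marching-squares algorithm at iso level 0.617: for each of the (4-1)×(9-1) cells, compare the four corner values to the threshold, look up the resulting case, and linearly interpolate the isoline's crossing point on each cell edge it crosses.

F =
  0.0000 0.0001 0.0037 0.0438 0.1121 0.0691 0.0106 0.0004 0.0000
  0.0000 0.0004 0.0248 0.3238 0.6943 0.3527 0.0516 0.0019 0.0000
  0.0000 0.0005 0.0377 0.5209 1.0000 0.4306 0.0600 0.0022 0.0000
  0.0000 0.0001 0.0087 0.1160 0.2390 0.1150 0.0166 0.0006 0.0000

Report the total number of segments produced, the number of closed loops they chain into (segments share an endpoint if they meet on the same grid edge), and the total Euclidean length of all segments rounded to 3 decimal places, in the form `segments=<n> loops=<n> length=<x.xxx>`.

segments=6 loops=1 length=4.551

cell (0,3): code 0100 → (0.867,4.000)–(1.000,3.791)
cell (0,4): code 1000 → (1.000,4.226)–(0.867,4.000)
cell (1,3): code 0110 → (1.000,3.791)–(2.000,3.201)
cell (1,4): code 1001 → (2.000,4.673)–(1.000,4.226)
cell (2,3): code 0010 → (2.000,3.201)–(2.503,4.000)
cell (2,4): code 0001 → (2.503,4.000)–(2.000,4.673)
total: 6 segments, chained into 1 closed loop(s), length Σ = 4.550961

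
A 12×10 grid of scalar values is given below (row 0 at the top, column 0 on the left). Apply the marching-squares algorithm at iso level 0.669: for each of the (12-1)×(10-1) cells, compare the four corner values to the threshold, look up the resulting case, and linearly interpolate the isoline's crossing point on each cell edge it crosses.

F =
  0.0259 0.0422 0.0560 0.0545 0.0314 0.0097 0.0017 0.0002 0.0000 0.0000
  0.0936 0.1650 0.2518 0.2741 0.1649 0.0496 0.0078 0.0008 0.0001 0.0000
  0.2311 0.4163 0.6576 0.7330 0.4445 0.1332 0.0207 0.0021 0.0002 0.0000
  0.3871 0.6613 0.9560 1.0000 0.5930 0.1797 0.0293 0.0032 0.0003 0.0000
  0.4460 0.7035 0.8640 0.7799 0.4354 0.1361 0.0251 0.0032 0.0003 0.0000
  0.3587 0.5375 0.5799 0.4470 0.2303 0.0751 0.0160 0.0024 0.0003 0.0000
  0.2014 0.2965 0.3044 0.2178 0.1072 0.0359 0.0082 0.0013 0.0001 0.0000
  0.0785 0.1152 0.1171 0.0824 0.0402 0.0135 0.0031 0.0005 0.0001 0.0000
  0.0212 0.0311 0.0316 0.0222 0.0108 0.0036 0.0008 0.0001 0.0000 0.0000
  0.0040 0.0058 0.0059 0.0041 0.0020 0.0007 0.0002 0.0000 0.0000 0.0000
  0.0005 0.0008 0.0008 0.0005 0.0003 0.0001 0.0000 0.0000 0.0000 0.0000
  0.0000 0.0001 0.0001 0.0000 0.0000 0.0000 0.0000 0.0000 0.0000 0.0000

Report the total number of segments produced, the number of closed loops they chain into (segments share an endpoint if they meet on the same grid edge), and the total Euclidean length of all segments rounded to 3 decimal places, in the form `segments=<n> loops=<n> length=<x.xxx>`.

cell (1,2): code 0100 → (1.861,3.000)–(2.000,2.151)
cell (1,3): code 1000 → (2.000,3.222)–(1.861,3.000)
cell (2,1): code 0100 → (2.038,2.000)–(3.000,1.026)
cell (2,2): code 1110 → (2.000,2.151)–(2.038,2.000)
cell (2,3): code 1001 → (3.000,3.813)–(2.000,3.222)
cell (3,0): code 0100 → (3.182,1.000)–(4.000,0.866)
cell (3,1): code 1110 → (3.000,1.026)–(3.182,1.000)
cell (3,3): code 1001 → (4.000,3.322)–(3.000,3.813)
cell (4,0): code 0010 → (4.000,0.866)–(4.208,1.000)
cell (4,1): code 0011 → (4.208,1.000)–(4.686,2.000)
cell (4,2): code 0011 → (4.686,2.000)–(4.333,3.000)
cell (4,3): code 0001 → (4.333,3.000)–(4.000,3.322)
total: 12 segments, chained into 1 closed loop(s), length Σ = 8.815378

segments=12 loops=1 length=8.815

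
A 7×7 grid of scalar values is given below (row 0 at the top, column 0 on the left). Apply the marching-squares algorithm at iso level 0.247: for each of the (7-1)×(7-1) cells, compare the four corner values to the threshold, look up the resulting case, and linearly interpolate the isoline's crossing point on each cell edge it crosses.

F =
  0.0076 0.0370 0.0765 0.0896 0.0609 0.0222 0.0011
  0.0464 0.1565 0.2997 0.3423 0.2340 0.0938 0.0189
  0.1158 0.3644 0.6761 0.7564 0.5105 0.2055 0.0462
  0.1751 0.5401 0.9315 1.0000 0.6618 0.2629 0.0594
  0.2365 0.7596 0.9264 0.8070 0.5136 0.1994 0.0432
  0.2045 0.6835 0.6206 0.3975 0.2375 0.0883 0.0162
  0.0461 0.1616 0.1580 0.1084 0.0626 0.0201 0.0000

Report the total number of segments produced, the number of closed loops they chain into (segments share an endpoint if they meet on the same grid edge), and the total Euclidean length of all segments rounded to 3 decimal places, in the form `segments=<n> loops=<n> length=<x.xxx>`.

cell (0,1): code 0100 → (0.764,2.000)–(1.000,1.632)
cell (0,2): code 1100 → (0.623,3.000)–(0.764,2.000)
cell (0,3): code 1000 → (1.000,3.880)–(0.623,3.000)
cell (1,0): code 0100 → (1.435,1.000)–(2.000,0.528)
cell (1,1): code 1110 → (1.000,1.632)–(1.435,1.000)
cell (1,3): code 1101 → (1.047,4.000)–(1.000,3.880)
cell (1,4): code 1000 → (2.000,4.864)–(1.047,4.000)
cell (2,0): code 0110 → (2.000,0.528)–(3.000,0.197)
cell (2,4): code 1101 → (2.723,5.000)–(2.000,4.864)
cell (2,5): code 1000 → (3.000,5.078)–(2.723,5.000)
cell (3,0): code 0110 → (3.000,0.197)–(4.000,0.020)
cell (3,4): code 1011 → (4.000,4.849)–(3.250,5.000)
cell (3,5): code 0001 → (3.250,5.000)–(3.000,5.078)
cell (4,0): code 0110 → (4.000,0.020)–(5.000,0.089)
cell (4,3): code 1011 → (5.000,3.941)–(4.966,4.000)
cell (4,4): code 0001 → (4.966,4.000)–(4.000,4.849)
cell (5,0): code 0010 → (5.000,0.089)–(5.836,1.000)
cell (5,1): code 0011 → (5.836,1.000)–(5.808,2.000)
cell (5,2): code 0011 → (5.808,2.000)–(5.521,3.000)
cell (5,3): code 0001 → (5.521,3.000)–(5.000,3.941)
total: 20 segments, chained into 1 closed loop(s), length Σ = 16.151804

segments=20 loops=1 length=16.152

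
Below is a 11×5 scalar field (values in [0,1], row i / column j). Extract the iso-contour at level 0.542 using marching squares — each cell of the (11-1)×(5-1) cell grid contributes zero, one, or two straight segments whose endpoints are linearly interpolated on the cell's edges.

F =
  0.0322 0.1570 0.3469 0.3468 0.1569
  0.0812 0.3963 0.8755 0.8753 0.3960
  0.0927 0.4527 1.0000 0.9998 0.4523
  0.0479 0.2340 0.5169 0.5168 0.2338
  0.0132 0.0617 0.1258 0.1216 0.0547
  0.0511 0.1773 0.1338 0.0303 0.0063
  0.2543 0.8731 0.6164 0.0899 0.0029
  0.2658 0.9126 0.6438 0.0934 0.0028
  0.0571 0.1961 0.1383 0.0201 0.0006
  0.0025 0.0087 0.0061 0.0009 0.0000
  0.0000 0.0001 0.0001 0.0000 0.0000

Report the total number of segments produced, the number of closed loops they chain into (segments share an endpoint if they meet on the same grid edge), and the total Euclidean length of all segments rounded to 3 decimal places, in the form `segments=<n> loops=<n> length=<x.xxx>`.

cell (0,1): code 0100 → (0.369,2.000)–(1.000,1.304)
cell (0,2): code 1100 → (0.369,3.000)–(0.369,2.000)
cell (0,3): code 1000 → (1.000,3.695)–(0.369,3.000)
cell (1,1): code 0110 → (1.000,1.304)–(2.000,1.163)
cell (1,3): code 1001 → (2.000,3.836)–(1.000,3.695)
cell (2,1): code 0010 → (2.000,1.163)–(2.948,2.000)
cell (2,2): code 0011 → (2.948,2.000)–(2.948,3.000)
cell (2,3): code 0001 → (2.948,3.000)–(2.000,3.836)
cell (5,0): code 0100 → (5.524,1.000)–(6.000,0.465)
cell (5,1): code 1100 → (5.846,2.000)–(5.524,1.000)
cell (5,2): code 1000 → (6.000,2.141)–(5.846,2.000)
cell (6,0): code 0110 → (6.000,0.465)–(7.000,0.427)
cell (6,2): code 1001 → (7.000,2.185)–(6.000,2.141)
cell (7,0): code 0010 → (7.000,0.427)–(7.517,1.000)
cell (7,1): code 0011 → (7.517,1.000)–(7.201,2.000)
cell (7,2): code 0001 → (7.201,2.000)–(7.000,2.185)
total: 16 segments, chained into 2 closed loop(s), length Σ = 14.497709

segments=16 loops=2 length=14.498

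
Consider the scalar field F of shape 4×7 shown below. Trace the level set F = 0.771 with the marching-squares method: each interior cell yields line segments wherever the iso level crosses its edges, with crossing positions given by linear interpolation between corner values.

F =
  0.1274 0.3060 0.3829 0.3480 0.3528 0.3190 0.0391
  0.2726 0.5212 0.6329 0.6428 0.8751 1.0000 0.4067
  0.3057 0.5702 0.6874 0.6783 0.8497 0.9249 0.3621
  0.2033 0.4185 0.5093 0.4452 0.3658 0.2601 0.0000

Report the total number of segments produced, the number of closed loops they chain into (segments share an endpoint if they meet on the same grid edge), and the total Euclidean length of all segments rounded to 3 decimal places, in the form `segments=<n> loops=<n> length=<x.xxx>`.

cell (0,3): code 0100 → (0.801,4.000)–(1.000,3.552)
cell (0,4): code 1100 → (0.664,5.000)–(0.801,4.000)
cell (0,5): code 1000 → (1.000,5.386)–(0.664,5.000)
cell (1,3): code 0110 → (1.000,3.552)–(2.000,3.541)
cell (1,5): code 1001 → (2.000,5.273)–(1.000,5.386)
cell (2,3): code 0010 → (2.000,3.541)–(2.163,4.000)
cell (2,4): code 0011 → (2.163,4.000)–(2.231,5.000)
cell (2,5): code 0001 → (2.231,5.000)–(2.000,5.273)
total: 8 segments, chained into 1 closed loop(s), length Σ = 5.865839

segments=8 loops=1 length=5.866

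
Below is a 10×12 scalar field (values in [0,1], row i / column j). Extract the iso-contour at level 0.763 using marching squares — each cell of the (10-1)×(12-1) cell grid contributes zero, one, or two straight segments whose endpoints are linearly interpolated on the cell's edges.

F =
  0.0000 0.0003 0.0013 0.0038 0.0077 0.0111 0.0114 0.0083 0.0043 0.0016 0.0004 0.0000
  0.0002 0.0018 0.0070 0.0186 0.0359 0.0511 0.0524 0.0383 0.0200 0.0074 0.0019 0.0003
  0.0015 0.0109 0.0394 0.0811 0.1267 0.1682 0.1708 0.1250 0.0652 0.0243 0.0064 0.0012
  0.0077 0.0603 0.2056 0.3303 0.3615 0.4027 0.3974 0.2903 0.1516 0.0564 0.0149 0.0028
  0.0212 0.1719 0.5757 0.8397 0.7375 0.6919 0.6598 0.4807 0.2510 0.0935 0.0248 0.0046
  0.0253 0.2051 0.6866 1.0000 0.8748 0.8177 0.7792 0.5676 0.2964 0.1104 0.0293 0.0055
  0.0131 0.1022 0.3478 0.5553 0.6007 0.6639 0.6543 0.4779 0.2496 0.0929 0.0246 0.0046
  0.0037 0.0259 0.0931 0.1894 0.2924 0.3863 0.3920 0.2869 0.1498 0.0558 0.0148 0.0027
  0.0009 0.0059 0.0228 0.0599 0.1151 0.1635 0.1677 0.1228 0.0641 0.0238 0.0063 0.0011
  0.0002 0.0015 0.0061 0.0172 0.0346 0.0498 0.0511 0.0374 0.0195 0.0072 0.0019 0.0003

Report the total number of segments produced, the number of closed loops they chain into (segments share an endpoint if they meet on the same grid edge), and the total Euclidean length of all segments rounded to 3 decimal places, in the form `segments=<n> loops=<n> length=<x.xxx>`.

segments=12 loops=1 length=8.886

cell (3,2): code 0100 → (3.849,3.000)–(4.000,2.709)
cell (3,3): code 1000 → (4.000,3.750)–(3.849,3.000)
cell (4,2): code 0110 → (4.000,2.709)–(5.000,2.244)
cell (4,3): code 1101 → (4.186,4.000)–(4.000,3.750)
cell (4,4): code 1100 → (4.565,5.000)–(4.186,4.000)
cell (4,5): code 1100 → (4.864,6.000)–(4.565,5.000)
cell (4,6): code 1000 → (5.000,6.077)–(4.864,6.000)
cell (5,2): code 0010 → (5.000,2.244)–(5.533,3.000)
cell (5,3): code 0011 → (5.533,3.000)–(5.408,4.000)
cell (5,4): code 0011 → (5.408,4.000)–(5.356,5.000)
cell (5,5): code 0011 → (5.356,5.000)–(5.130,6.000)
cell (5,6): code 0001 → (5.130,6.000)–(5.000,6.077)
total: 12 segments, chained into 1 closed loop(s), length Σ = 8.886108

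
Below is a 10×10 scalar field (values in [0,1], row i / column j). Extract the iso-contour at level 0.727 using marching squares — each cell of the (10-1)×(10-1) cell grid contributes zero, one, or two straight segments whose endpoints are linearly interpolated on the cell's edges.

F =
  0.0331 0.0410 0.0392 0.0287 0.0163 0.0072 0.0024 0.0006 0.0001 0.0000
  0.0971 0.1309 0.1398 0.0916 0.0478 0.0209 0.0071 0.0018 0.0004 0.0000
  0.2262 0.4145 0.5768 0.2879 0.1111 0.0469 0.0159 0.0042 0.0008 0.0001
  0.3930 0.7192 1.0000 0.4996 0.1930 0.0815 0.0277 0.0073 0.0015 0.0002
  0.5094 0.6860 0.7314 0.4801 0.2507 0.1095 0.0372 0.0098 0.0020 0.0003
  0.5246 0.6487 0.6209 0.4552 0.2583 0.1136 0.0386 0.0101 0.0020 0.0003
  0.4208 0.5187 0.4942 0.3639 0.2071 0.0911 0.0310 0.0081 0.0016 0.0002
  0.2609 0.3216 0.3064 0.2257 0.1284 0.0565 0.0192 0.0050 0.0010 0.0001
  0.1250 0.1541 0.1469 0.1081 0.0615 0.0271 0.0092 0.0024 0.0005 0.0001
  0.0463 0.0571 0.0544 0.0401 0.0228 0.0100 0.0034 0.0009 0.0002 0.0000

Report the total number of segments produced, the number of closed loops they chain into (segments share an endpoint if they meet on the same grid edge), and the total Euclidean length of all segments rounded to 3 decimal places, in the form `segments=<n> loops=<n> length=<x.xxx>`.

segments=6 loops=1 length=4.620

cell (2,1): code 0100 → (2.355,2.000)–(3.000,1.028)
cell (2,2): code 1000 → (3.000,2.546)–(2.355,2.000)
cell (3,1): code 0110 → (3.000,1.028)–(4.000,1.903)
cell (3,2): code 1001 → (4.000,2.018)–(3.000,2.546)
cell (4,1): code 0010 → (4.000,1.903)–(4.040,2.000)
cell (4,2): code 0001 → (4.040,2.000)–(4.000,2.018)
total: 6 segments, chained into 1 closed loop(s), length Σ = 4.619726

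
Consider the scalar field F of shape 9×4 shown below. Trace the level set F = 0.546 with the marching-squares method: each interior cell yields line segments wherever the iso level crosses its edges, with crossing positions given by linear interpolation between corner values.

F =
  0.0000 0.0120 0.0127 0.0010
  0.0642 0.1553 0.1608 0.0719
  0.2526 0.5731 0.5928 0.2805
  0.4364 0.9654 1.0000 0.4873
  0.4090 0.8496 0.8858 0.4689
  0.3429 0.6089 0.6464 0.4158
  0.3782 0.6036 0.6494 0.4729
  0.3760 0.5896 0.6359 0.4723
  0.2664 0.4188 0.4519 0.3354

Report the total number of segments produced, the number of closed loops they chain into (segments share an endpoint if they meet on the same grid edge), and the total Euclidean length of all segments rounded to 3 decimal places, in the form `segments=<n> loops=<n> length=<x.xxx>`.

segments=16 loops=1 length=14.037

cell (1,0): code 0100 → (1.935,1.000)–(2.000,0.915)
cell (1,1): code 1100 → (1.892,2.000)–(1.935,1.000)
cell (1,2): code 1000 → (2.000,2.150)–(1.892,2.000)
cell (2,0): code 0110 → (2.000,0.915)–(3.000,0.207)
cell (2,2): code 1001 → (3.000,2.886)–(2.000,2.150)
cell (3,0): code 0110 → (3.000,0.207)–(4.000,0.311)
cell (3,2): code 1001 → (4.000,2.815)–(3.000,2.886)
cell (4,0): code 0110 → (4.000,0.311)–(5.000,0.764)
cell (4,2): code 1001 → (5.000,2.435)–(4.000,2.815)
cell (5,0): code 0110 → (5.000,0.764)–(6.000,0.744)
cell (5,2): code 1001 → (6.000,2.586)–(5.000,2.435)
cell (6,0): code 0110 → (6.000,0.744)–(7.000,0.796)
cell (6,2): code 1001 → (7.000,2.550)–(6.000,2.586)
cell (7,0): code 0010 → (7.000,0.796)–(7.255,1.000)
cell (7,1): code 0011 → (7.255,1.000)–(7.489,2.000)
cell (7,2): code 0001 → (7.489,2.000)–(7.000,2.550)
total: 16 segments, chained into 1 closed loop(s), length Σ = 14.036862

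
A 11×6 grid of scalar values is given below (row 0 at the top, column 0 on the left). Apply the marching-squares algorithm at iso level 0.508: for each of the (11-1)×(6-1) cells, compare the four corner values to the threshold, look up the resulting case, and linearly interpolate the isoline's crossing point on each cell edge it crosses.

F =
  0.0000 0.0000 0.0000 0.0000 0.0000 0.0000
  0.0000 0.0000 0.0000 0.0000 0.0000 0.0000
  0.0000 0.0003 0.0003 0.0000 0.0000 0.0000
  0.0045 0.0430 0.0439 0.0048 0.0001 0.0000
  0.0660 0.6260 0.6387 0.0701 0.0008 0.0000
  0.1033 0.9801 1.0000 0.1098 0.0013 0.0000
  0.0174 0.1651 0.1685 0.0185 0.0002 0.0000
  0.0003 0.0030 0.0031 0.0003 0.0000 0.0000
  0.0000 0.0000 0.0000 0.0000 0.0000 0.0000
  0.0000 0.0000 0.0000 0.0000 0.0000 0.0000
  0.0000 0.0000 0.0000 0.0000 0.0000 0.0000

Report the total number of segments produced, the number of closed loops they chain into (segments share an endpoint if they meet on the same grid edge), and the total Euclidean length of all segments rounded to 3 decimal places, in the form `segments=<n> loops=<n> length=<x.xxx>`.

cell (3,0): code 0100 → (3.798,1.000)–(4.000,0.789)
cell (3,1): code 1100 → (3.780,2.000)–(3.798,1.000)
cell (3,2): code 1000 → (4.000,2.230)–(3.780,2.000)
cell (4,0): code 0110 → (4.000,0.789)–(5.000,0.462)
cell (4,2): code 1001 → (5.000,2.553)–(4.000,2.230)
cell (5,0): code 0010 → (5.000,0.462)–(5.579,1.000)
cell (5,1): code 0011 → (5.579,1.000)–(5.592,2.000)
cell (5,2): code 0001 → (5.592,2.000)–(5.000,2.553)
total: 8 segments, chained into 1 closed loop(s), length Σ = 6.314080

segments=8 loops=1 length=6.314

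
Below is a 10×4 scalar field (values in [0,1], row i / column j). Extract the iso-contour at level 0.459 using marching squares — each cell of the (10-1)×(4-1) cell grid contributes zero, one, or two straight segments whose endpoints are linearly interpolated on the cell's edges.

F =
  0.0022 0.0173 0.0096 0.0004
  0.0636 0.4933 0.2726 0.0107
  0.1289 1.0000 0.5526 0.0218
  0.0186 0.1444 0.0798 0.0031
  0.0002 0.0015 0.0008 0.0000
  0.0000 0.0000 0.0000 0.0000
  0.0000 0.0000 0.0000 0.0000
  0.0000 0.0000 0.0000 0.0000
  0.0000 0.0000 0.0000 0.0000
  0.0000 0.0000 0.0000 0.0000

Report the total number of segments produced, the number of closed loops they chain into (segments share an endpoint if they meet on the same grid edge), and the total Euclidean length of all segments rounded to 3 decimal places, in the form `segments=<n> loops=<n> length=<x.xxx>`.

cell (0,0): code 0100 → (0.928,1.000)–(1.000,0.920)
cell (0,1): code 1000 → (1.000,1.155)–(0.928,1.000)
cell (1,0): code 0110 → (1.000,0.920)–(2.000,0.379)
cell (1,1): code 1101 → (1.666,2.000)–(1.000,1.155)
cell (1,2): code 1000 → (2.000,2.176)–(1.666,2.000)
cell (2,0): code 0010 → (2.000,0.379)–(2.632,1.000)
cell (2,1): code 0011 → (2.632,1.000)–(2.198,2.000)
cell (2,2): code 0001 → (2.198,2.000)–(2.000,2.176)
total: 8 segments, chained into 1 closed loop(s), length Σ = 5.110928

segments=8 loops=1 length=5.111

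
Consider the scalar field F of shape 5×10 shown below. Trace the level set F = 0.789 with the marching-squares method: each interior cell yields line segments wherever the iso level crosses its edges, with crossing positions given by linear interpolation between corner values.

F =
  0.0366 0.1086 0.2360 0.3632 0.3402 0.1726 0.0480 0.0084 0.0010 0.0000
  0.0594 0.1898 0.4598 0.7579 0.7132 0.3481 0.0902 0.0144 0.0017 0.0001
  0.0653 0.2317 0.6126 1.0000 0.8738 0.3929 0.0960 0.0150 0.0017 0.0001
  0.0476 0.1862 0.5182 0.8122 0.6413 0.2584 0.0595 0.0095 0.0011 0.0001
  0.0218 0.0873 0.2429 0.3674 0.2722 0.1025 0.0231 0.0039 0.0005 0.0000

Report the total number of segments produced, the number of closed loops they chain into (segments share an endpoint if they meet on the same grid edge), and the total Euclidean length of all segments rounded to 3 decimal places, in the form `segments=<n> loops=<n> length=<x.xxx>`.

cell (1,2): code 0100 → (1.128,3.000)–(2.000,2.455)
cell (1,3): code 1100 → (1.472,4.000)–(1.128,3.000)
cell (1,4): code 1000 → (2.000,4.176)–(1.472,4.000)
cell (2,2): code 0110 → (2.000,2.455)–(3.000,2.921)
cell (2,3): code 1011 → (3.000,3.136)–(2.365,4.000)
cell (2,4): code 0001 → (2.365,4.000)–(2.000,4.176)
cell (3,2): code 0010 → (3.000,2.921)–(3.052,3.000)
cell (3,3): code 0001 → (3.052,3.000)–(3.000,3.136)
total: 8 segments, chained into 1 closed loop(s), length Σ = 5.462667

segments=8 loops=1 length=5.463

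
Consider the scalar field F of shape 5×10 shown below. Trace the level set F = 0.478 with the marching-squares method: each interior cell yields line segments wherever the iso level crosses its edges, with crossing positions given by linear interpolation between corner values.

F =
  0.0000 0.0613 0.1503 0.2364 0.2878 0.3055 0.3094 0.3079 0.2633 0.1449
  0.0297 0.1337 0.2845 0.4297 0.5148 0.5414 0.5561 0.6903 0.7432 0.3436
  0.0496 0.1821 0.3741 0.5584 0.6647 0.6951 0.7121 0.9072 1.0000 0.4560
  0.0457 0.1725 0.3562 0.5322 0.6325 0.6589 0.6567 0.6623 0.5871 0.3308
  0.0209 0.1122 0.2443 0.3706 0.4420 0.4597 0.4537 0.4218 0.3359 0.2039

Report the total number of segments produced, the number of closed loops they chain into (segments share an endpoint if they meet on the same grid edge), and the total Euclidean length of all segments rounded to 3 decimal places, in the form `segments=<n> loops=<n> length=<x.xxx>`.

cell (0,3): code 0100 → (0.838,4.000)–(1.000,3.568)
cell (0,4): code 1100 → (0.731,5.000)–(0.838,4.000)
cell (0,5): code 1100 → (0.683,6.000)–(0.731,5.000)
cell (0,6): code 1100 → (0.445,7.000)–(0.683,6.000)
cell (0,7): code 1100 → (0.447,8.000)–(0.445,7.000)
cell (0,8): code 1000 → (1.000,8.664)–(0.447,8.000)
cell (1,2): code 0100 → (1.375,3.000)–(2.000,2.564)
cell (1,3): code 1110 → (1.000,3.568)–(1.375,3.000)
cell (1,8): code 1001 → (2.000,8.960)–(1.000,8.664)
cell (2,2): code 0110 → (2.000,2.564)–(3.000,2.692)
cell (2,8): code 1001 → (3.000,8.426)–(2.000,8.960)
cell (3,2): code 0010 → (3.000,2.692)–(3.335,3.000)
cell (3,3): code 0011 → (3.335,3.000)–(3.811,4.000)
cell (3,4): code 0011 → (3.811,4.000)–(3.908,5.000)
cell (3,5): code 0011 → (3.908,5.000)–(3.880,6.000)
cell (3,6): code 0011 → (3.880,6.000)–(3.766,7.000)
cell (3,7): code 0011 → (3.766,7.000)–(3.434,8.000)
cell (3,8): code 0001 → (3.434,8.000)–(3.000,8.426)
total: 18 segments, chained into 1 closed loop(s), length Σ = 16.223401

segments=18 loops=1 length=16.223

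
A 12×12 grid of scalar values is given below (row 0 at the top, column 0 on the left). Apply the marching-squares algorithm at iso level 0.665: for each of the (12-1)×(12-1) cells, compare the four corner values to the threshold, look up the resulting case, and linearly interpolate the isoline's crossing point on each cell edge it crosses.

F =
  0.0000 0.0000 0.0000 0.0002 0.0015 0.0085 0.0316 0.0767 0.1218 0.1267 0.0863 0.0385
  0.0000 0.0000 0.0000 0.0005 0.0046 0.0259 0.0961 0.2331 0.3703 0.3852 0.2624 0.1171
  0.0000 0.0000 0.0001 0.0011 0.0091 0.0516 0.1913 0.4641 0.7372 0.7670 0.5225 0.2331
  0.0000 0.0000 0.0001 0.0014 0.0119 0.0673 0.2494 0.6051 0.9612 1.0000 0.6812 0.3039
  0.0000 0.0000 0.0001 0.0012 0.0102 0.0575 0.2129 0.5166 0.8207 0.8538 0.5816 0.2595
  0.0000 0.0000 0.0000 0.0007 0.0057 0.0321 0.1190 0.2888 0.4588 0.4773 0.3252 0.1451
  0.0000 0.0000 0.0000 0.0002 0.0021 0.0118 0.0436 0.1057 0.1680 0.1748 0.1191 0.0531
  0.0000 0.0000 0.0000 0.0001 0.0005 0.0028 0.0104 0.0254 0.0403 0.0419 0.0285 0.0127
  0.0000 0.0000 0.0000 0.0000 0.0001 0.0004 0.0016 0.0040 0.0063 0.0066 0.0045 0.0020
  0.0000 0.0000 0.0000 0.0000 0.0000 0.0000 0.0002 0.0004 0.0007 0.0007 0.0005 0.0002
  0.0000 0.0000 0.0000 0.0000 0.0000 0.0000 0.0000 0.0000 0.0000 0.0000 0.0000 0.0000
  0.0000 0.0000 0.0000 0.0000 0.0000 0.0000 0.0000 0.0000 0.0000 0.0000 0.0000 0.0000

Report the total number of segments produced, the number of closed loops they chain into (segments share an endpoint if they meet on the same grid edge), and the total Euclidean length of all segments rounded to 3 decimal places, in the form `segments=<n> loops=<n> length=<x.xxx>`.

cell (1,7): code 0100 → (1.803,8.000)–(2.000,7.736)
cell (1,8): code 1100 → (1.733,9.000)–(1.803,8.000)
cell (1,9): code 1000 → (2.000,9.417)–(1.733,9.000)
cell (2,7): code 0110 → (2.000,7.736)–(3.000,7.168)
cell (2,9): code 1101 → (2.898,10.000)–(2.000,9.417)
cell (2,10): code 1000 → (3.000,10.043)–(2.898,10.000)
cell (3,7): code 0110 → (3.000,7.168)–(4.000,7.488)
cell (3,9): code 1011 → (4.000,9.694)–(3.163,10.000)
cell (3,10): code 0001 → (3.163,10.000)–(3.000,10.043)
cell (4,7): code 0010 → (4.000,7.488)–(4.430,8.000)
cell (4,8): code 0011 → (4.430,8.000)–(4.501,9.000)
cell (4,9): code 0001 → (4.501,9.000)–(4.000,9.694)
total: 12 segments, chained into 1 closed loop(s), length Σ = 8.795372

segments=12 loops=1 length=8.795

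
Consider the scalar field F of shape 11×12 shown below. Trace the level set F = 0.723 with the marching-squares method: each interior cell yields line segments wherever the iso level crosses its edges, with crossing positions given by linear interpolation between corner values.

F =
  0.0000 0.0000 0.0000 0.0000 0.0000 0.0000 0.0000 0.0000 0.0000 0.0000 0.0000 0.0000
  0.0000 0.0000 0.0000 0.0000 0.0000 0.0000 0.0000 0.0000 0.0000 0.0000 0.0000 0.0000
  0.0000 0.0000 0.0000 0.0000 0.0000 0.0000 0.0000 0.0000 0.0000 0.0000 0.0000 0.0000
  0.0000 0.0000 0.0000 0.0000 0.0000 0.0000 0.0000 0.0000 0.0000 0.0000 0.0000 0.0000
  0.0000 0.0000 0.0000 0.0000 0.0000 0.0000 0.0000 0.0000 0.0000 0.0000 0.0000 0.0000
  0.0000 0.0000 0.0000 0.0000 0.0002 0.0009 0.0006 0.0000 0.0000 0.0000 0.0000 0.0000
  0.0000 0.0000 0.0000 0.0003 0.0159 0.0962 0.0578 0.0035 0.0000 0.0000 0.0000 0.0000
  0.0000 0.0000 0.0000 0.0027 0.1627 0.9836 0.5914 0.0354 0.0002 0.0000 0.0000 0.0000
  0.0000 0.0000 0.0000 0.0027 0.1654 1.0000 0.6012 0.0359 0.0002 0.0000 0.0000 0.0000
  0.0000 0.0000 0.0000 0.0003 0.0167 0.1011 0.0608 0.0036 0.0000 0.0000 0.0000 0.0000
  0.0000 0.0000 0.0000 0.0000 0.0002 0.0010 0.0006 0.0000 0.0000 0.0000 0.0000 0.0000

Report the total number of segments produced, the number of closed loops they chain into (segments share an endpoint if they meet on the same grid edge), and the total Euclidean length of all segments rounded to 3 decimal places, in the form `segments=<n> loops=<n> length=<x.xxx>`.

segments=6 loops=1 length=4.372

cell (6,4): code 0100 → (6.706,5.000)–(7.000,4.683)
cell (6,5): code 1000 → (7.000,5.664)–(6.706,5.000)
cell (7,4): code 0110 → (7.000,4.683)–(8.000,4.668)
cell (7,5): code 1001 → (8.000,5.695)–(7.000,5.664)
cell (8,4): code 0010 → (8.000,4.668)–(8.308,5.000)
cell (8,5): code 0001 → (8.308,5.000)–(8.000,5.695)
total: 6 segments, chained into 1 closed loop(s), length Σ = 4.372241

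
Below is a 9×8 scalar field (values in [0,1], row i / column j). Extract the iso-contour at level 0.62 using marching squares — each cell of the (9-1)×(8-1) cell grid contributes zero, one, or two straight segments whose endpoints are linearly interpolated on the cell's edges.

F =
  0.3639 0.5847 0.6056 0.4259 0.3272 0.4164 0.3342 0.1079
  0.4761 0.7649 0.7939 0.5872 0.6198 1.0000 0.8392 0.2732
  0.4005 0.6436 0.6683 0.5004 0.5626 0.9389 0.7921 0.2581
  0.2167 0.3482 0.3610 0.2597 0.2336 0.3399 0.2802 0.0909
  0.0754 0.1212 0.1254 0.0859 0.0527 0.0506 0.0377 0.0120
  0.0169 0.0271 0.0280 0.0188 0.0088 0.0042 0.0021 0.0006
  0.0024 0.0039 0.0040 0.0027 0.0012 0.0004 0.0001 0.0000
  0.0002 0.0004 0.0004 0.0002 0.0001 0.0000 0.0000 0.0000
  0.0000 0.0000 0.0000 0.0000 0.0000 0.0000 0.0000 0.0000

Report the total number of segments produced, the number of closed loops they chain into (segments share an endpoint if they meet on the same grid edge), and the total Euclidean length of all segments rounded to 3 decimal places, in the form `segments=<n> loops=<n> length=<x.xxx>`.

segments=16 loops=2 length=14.180

cell (0,0): code 0100 → (0.196,1.000)–(1.000,0.498)
cell (0,1): code 1100 → (0.076,2.000)–(0.196,1.000)
cell (0,2): code 1000 → (1.000,2.841)–(0.076,2.000)
cell (0,4): code 0100 → (0.349,5.000)–(1.000,4.001)
cell (0,5): code 1100 → (0.566,6.000)–(0.349,5.000)
cell (0,6): code 1000 → (1.000,6.387)–(0.566,6.000)
cell (1,0): code 0110 → (1.000,0.498)–(2.000,0.903)
cell (1,2): code 1001 → (2.000,2.288)–(1.000,2.841)
cell (1,4): code 0110 → (1.000,4.001)–(2.000,4.153)
cell (1,6): code 1001 → (2.000,6.322)–(1.000,6.387)
cell (2,0): code 0010 → (2.000,0.903)–(2.080,1.000)
cell (2,1): code 0011 → (2.080,1.000)–(2.157,2.000)
cell (2,2): code 0001 → (2.157,2.000)–(2.000,2.288)
cell (2,4): code 0010 → (2.000,4.153)–(2.532,5.000)
cell (2,5): code 0011 → (2.532,5.000)–(2.336,6.000)
cell (2,6): code 0001 → (2.336,6.000)–(2.000,6.322)
total: 16 segments, chained into 2 closed loop(s), length Σ = 14.179570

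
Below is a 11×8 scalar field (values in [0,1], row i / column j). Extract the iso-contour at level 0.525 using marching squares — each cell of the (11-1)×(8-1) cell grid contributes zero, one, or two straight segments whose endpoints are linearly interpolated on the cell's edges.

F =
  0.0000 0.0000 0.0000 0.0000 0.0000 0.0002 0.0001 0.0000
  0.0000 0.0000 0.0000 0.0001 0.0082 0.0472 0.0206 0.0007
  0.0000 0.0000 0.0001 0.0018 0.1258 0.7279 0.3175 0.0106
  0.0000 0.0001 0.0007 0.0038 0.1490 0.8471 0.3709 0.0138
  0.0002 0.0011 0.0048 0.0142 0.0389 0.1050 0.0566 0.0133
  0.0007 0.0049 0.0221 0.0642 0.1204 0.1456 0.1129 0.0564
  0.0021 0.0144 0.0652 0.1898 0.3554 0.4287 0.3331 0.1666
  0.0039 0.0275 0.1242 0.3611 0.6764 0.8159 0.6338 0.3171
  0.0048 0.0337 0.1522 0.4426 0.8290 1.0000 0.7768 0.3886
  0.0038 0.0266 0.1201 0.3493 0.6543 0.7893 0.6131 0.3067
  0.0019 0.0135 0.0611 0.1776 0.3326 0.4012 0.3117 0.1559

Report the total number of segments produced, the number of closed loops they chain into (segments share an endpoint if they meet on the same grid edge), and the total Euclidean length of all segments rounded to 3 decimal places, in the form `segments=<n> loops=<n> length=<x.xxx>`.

cell (1,4): code 0100 → (1.702,5.000)–(2.000,4.663)
cell (1,5): code 1000 → (2.000,5.494)–(1.702,5.000)
cell (2,4): code 0110 → (2.000,4.663)–(3.000,4.539)
cell (2,5): code 1001 → (3.000,5.676)–(2.000,5.494)
cell (3,4): code 0010 → (3.000,4.539)–(3.434,5.000)
cell (3,5): code 0001 → (3.434,5.000)–(3.000,5.676)
cell (6,3): code 0100 → (6.528,4.000)–(7.000,3.520)
cell (6,4): code 1100 → (6.249,5.000)–(6.528,4.000)
cell (6,5): code 1100 → (6.638,6.000)–(6.249,5.000)
cell (6,6): code 1000 → (7.000,6.344)–(6.638,6.000)
cell (7,3): code 0110 → (7.000,3.520)–(8.000,3.213)
cell (7,6): code 1001 → (8.000,6.649)–(7.000,6.344)
cell (8,3): code 0110 → (8.000,3.213)–(9.000,3.576)
cell (8,6): code 1001 → (9.000,6.288)–(8.000,6.649)
cell (9,3): code 0010 → (9.000,3.576)–(9.402,4.000)
cell (9,4): code 0011 → (9.402,4.000)–(9.681,5.000)
cell (9,5): code 0011 → (9.681,5.000)–(9.292,6.000)
cell (9,6): code 0001 → (9.292,6.000)–(9.000,6.288)
total: 18 segments, chained into 2 closed loop(s), length Σ = 15.095746

segments=18 loops=2 length=15.096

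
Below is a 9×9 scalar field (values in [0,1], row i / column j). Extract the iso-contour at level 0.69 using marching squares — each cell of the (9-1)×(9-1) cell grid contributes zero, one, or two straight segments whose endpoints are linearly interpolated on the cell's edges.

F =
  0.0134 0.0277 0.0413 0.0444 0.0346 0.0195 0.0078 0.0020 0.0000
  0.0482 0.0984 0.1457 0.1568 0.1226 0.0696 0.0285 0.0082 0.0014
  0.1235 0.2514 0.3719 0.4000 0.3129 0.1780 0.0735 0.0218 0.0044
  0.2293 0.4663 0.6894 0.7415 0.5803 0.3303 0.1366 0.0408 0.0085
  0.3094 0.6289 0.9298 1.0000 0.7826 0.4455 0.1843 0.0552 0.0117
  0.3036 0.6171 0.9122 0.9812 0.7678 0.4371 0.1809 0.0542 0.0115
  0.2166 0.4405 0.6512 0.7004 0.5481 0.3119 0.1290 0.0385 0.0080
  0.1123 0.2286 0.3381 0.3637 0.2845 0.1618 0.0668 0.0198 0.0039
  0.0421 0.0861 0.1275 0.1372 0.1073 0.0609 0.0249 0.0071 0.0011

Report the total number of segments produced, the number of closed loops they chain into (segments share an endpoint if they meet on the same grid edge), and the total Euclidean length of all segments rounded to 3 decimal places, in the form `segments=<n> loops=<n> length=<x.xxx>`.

segments=14 loops=1 length=9.834

cell (2,2): code 0100 → (2.849,3.000)–(3.000,2.012)
cell (2,3): code 1000 → (3.000,3.319)–(2.849,3.000)
cell (3,1): code 0100 → (3.002,2.000)–(4.000,1.203)
cell (3,2): code 1110 → (3.000,2.012)–(3.002,2.000)
cell (3,3): code 1101 → (3.542,4.000)–(3.000,3.319)
cell (3,4): code 1000 → (4.000,4.275)–(3.542,4.000)
cell (4,1): code 0110 → (4.000,1.203)–(5.000,1.247)
cell (4,4): code 1001 → (5.000,4.235)–(4.000,4.275)
cell (5,1): code 0010 → (5.000,1.247)–(5.851,2.000)
cell (5,2): code 0111 → (5.851,2.000)–(6.000,2.789)
cell (5,3): code 1011 → (6.000,3.068)–(5.354,4.000)
cell (5,4): code 0001 → (5.354,4.000)–(5.000,4.235)
cell (6,2): code 0010 → (6.000,2.789)–(6.031,3.000)
cell (6,3): code 0001 → (6.031,3.000)–(6.000,3.068)
total: 14 segments, chained into 1 closed loop(s), length Σ = 9.833943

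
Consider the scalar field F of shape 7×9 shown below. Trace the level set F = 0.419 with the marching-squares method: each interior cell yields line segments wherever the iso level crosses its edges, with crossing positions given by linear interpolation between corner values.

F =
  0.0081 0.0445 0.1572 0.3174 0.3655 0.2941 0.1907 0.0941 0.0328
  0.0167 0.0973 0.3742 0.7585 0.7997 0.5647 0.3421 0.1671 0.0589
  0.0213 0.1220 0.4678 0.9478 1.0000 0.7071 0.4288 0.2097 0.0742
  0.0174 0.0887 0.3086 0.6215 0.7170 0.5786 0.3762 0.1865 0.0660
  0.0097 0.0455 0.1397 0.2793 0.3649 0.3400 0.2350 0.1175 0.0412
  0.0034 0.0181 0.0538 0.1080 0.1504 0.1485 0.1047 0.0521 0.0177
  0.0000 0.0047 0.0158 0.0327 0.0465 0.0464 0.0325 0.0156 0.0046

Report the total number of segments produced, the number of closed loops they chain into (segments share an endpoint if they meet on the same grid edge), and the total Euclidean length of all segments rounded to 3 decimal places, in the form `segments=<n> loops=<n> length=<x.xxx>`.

cell (0,2): code 0100 → (0.230,3.000)–(1.000,2.117)
cell (0,3): code 1100 → (0.123,4.000)–(0.230,3.000)
cell (0,4): code 1100 → (0.462,5.000)–(0.123,4.000)
cell (0,5): code 1000 → (1.000,5.655)–(0.462,5.000)
cell (1,1): code 0100 → (1.479,2.000)–(2.000,1.859)
cell (1,2): code 1110 → (1.000,2.117)–(1.479,2.000)
cell (1,5): code 1101 → (1.887,6.000)–(1.000,5.655)
cell (1,6): code 1000 → (2.000,6.045)–(1.887,6.000)
cell (2,1): code 0010 → (2.000,1.859)–(2.307,2.000)
cell (2,2): code 0111 → (2.307,2.000)–(3.000,2.353)
cell (2,5): code 1011 → (3.000,5.789)–(2.186,6.000)
cell (2,6): code 0001 → (2.186,6.000)–(2.000,6.045)
cell (3,2): code 0010 → (3.000,2.353)–(3.592,3.000)
cell (3,3): code 0011 → (3.592,3.000)–(3.846,4.000)
cell (3,4): code 0011 → (3.846,4.000)–(3.669,5.000)
cell (3,5): code 0001 → (3.669,5.000)–(3.000,5.789)
total: 16 segments, chained into 1 closed loop(s), length Σ = 12.293145

segments=16 loops=1 length=12.293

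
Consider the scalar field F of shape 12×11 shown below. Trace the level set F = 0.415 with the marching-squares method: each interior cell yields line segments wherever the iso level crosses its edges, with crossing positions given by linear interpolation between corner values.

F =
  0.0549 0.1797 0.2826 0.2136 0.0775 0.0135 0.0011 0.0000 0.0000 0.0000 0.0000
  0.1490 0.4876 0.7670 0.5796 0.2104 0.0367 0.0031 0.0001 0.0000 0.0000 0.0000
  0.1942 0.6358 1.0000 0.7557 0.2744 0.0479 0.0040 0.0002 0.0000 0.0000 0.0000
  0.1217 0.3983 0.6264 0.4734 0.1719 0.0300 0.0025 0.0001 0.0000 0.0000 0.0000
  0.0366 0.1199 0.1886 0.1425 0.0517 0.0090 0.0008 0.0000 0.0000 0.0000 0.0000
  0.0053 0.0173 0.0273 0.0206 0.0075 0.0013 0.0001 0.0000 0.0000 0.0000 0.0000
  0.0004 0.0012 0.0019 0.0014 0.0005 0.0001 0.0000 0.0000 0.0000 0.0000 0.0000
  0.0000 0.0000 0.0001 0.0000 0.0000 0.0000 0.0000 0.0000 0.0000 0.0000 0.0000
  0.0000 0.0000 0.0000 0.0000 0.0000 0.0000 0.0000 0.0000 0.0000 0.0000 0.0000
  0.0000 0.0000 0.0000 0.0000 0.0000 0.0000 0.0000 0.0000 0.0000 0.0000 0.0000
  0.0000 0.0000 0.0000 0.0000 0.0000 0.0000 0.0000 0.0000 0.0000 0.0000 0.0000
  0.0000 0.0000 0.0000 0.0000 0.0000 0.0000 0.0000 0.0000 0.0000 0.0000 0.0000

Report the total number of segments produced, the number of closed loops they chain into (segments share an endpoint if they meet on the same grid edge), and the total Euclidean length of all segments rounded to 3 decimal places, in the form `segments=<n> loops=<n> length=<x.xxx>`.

segments=12 loops=1 length=9.812

cell (0,0): code 0100 → (0.764,1.000)–(1.000,0.786)
cell (0,1): code 1100 → (0.273,2.000)–(0.764,1.000)
cell (0,2): code 1100 → (0.550,3.000)–(0.273,2.000)
cell (0,3): code 1000 → (1.000,3.446)–(0.550,3.000)
cell (1,0): code 0110 → (1.000,0.786)–(2.000,0.500)
cell (1,3): code 1001 → (2.000,3.708)–(1.000,3.446)
cell (2,0): code 0010 → (2.000,0.500)–(2.930,1.000)
cell (2,1): code 0111 → (2.930,1.000)–(3.000,1.073)
cell (2,3): code 1001 → (3.000,3.194)–(2.000,3.708)
cell (3,1): code 0010 → (3.000,1.073)–(3.483,2.000)
cell (3,2): code 0011 → (3.483,2.000)–(3.176,3.000)
cell (3,3): code 0001 → (3.176,3.000)–(3.000,3.194)
total: 12 segments, chained into 1 closed loop(s), length Σ = 9.811858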